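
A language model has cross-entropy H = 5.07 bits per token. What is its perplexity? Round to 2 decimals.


Perplexity formula: PP = 2^H
H = 5.07
PP = 2^5.07
Decompose: 2^5.07 = 2^5 * 2^0.07
2^5 = 32, 2^0.07 ~ 1.0497167
PP ~ 32 * 1.0497167 = 33.5909344
Rounded to 2 decimals: 33.59

33.59


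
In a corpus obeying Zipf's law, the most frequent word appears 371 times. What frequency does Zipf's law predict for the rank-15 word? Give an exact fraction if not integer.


Zipf's law: freq(rank) = f1 / rank
f1 = 371, rank = 15
freq = 371 / 15
GCD(371, 15) = 1
Simplified: 371/15

371/15


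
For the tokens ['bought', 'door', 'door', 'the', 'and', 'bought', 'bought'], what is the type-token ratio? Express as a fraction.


Tokens: 7
Unique types: ('and', 'bought', 'door', 'the') = 4
TTR = 4/7
Already in lowest terms.

4/7


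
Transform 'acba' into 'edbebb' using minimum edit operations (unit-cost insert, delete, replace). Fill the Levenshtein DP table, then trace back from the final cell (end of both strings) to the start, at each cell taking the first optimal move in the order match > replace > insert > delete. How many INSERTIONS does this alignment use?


Edit distance = 5. Backtracking from cell (4, 6) with preference match > replace > insert > delete,
then listing the resulting alignment 'acba' -> 'edbebb' left to right:
  Step 1: insert 'e' [insertion #1]
  Step 2: insert 'd' [insertion #2]
  Step 3: replace a->b
  Step 4: replace c->e
  Step 5: keep 'b'
  Step 6: replace a->b
Total insertions: 2

2


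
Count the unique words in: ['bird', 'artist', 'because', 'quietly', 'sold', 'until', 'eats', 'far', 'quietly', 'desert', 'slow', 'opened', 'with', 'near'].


Listing all tokens and tracking unique types:
  Token 1: 'bird' -> NEW (unique so far: 1)
  Token 2: 'artist' -> NEW (unique so far: 2)
  Token 3: 'because' -> NEW (unique so far: 3)
  Token 4: 'quietly' -> NEW (unique so far: 4)
  Token 5: 'sold' -> NEW (unique so far: 5)
  Token 6: 'until' -> NEW (unique so far: 6)
  Token 7: 'eats' -> NEW (unique so far: 7)
  Token 8: 'far' -> NEW (unique so far: 8)
  Token 9: 'quietly' -> duplicate (unique so far: 8)
  Token 10: 'desert' -> NEW (unique so far: 9)
  Token 11: 'slow' -> NEW (unique so far: 10)
  Token 12: 'opened' -> NEW (unique so far: 11)
  Token 13: 'with' -> NEW (unique so far: 12)
  Token 14: 'near' -> NEW (unique so far: 13)
Unique types: ('artist', 'because', 'bird', 'desert', 'eats', 'far', 'near', 'opened', 'quietly', 'slow', 'sold', 'until', 'with')
Vocabulary size: 13

13


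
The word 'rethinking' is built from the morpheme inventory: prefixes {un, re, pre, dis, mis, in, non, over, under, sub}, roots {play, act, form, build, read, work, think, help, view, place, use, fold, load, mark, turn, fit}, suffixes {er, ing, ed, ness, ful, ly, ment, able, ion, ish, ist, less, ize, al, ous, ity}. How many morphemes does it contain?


Segmenting 'rethinking' against the inventory:
  're' -> prefix (morpheme 1)
  'think' -> root (morpheme 2)
  'ing' -> suffix (morpheme 3)
Total morphemes: 3

3


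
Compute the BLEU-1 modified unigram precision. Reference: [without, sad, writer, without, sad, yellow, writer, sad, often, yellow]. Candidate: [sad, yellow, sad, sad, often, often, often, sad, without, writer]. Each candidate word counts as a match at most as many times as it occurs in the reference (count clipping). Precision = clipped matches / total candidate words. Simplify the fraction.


Reference word counts: {'often': 1, 'sad': 3, 'without': 2, 'writer': 2, 'yellow': 2}
Checking each candidate word (with clipping):
  'sad' -> in reference (ref count 3, used 1/3) -> match (matches: 1)
  'yellow' -> in reference (ref count 2, used 1/2) -> match (matches: 2)
  'sad' -> in reference (ref count 3, used 2/3) -> match (matches: 3)
  'sad' -> in reference (ref count 3, used 3/3) -> match (matches: 4)
  'often' -> in reference (ref count 1, used 1/1) -> match (matches: 5)
  'often' -> ref count 1 already used up (1/1) -> clipped, no match (matches: 5)
  'often' -> ref count 1 already used up (1/1) -> clipped, no match (matches: 5)
  'sad' -> ref count 3 already used up (3/3) -> clipped, no match (matches: 5)
  'without' -> in reference (ref count 2, used 1/2) -> match (matches: 6)
  'writer' -> in reference (ref count 2, used 1/2) -> match (matches: 7)
Clipped matches: 7, Candidate length: 10
Precision = 7/10

7/10


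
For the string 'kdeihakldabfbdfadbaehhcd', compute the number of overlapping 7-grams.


String 'kdeihakldabfbdfadbaehhcd' has length L = 24.
Number of overlapping n-grams = L - n + 1
Substituting: 24 - 7 + 1 = 18

18


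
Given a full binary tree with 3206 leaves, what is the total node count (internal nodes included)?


Leaf nodes (terminals): 3206
Internal nodes = n - 1 = 3206 - 1 = 3205
Total = leaves + internal = 3206 + 3205 = 6411

6411


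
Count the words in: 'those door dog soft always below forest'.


Counting words by splitting on spaces:
  Word 1: 'those'
  Word 2: 'door'
  Word 3: 'dog'
  Word 4: 'soft'
  Word 5: 'always'
  Word 6: 'below'
  Word 7: 'forest'
Total words: 7

7


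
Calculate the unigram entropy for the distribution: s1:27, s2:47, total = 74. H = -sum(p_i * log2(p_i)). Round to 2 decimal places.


Computing entropy H = -sum(p_i * log2(p_i)):
  s1: p = 27/74 = 0.3649, -p*log2(p) = 0.5307
  s2: p = 47/74 = 0.6351, -p*log2(p) = 0.4159
H = sum of terms = 0.9466
Rounded to 2 decimals: 0.95

0.95


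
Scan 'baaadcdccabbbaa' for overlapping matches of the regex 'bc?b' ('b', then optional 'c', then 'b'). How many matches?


Pattern: bc?b means 'b', then optional 'c', then 'b'.
Scanning 'baaadcdccabbbaa' position-by-position:
  Pos 0: window 'baa' -> no
  Pos 1: window 'aaa' -> no
  Pos 2: window 'aad' -> no
  Pos 3: window 'adc' -> no
  Pos 4: window 'dcd' -> no
  Pos 5: window 'cdc' -> no
  Pos 6: window 'dcc' -> no
  Pos 7: window 'cca' -> no
  Pos 8: window 'cab' -> no
  Pos 9: window 'abb' -> no
  Pos 10: window 'bbb' -> MATCH
  Pos 11: window 'bba' -> MATCH
  Pos 12: window 'baa' -> no
  Pos 13: window 'aa' -> no
  Pos 14: window 'a' -> no
Total matches: 2

2


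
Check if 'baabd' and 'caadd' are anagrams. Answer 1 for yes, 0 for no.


Sort characters of 'baabd': 'aabbd'
Sort characters of 'caadd': 'aacdd'
Sorted forms differ -> they are NOT anagrams
Result: 0

0


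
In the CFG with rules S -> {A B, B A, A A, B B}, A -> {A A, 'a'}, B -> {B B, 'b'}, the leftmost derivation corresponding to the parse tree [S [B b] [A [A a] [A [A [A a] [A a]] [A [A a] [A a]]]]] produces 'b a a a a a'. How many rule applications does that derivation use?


Every bracketed nonterminal node [X ...] in the tree is produced by exactly one rule application.
Reading the tree off as a leftmost derivation:
  Step 1: S  =>  B A   (applied S -> B A)
  Step 2: B A  =>  b A   (applied B -> b)
  Step 3: b A  =>  b A A   (applied A -> A A)
  Step 4: b A A  =>  b a A   (applied A -> a)
  Step 5: b a A  =>  b a A A   (applied A -> A A)
  Step 6: b a A A  =>  b a A A A   (applied A -> A A)
  Step 7: b a A A A  =>  b a a A A   (applied A -> a)
  Step 8: b a a A A  =>  b a a a A   (applied A -> a)
  Step 9: b a a a A  =>  b a a a A A   (applied A -> A A)
  Step 10: b a a a A A  =>  b a a a a A   (applied A -> a)
  Step 11: b a a a a A  =>  b a a a a a   (applied A -> a)
Final yield: b a a a a a
Total rewrite steps: 11

11


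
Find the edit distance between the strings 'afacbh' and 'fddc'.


Building DP table for s1='afacbh' (len 6) and s2='fddc' (len 4):
       f  d  d  c
    0  1  2  3  4
  a 1  1  2  3  4
  f 2  1  2  3  4
  a 3  2  2  3  4
  c 4  3  3  3  3
  b 5  4  4  4  4
  h 6  5  5  5  5
Edit distance = dp[6][4] = 5

5


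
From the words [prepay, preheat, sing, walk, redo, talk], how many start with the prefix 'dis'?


Checking each word for prefix 'dis':
  'prepay' -> no (count: 0)
  'preheat' -> no (count: 0)
  'sing' -> no (count: 0)
  'walk' -> no (count: 0)
  'redo' -> no (count: 0)
  'talk' -> no (count: 0)
Total with prefix 'dis': 0

0


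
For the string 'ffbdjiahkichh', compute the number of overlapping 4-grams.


String 'ffbdjiahkichh' has length L = 13.
Number of overlapping n-grams = L - n + 1
Substituting: 13 - 4 + 1 = 10

10


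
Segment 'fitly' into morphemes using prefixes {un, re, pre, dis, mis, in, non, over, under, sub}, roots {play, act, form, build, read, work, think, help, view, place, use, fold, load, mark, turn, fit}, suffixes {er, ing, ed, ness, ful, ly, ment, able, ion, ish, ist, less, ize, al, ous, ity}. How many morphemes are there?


Segmenting 'fitly' against the inventory:
  'fit' -> root (morpheme 1)
  'ly' -> suffix (morpheme 2)
Total morphemes: 2

2


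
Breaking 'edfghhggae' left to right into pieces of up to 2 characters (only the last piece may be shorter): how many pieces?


'edfghhggae' has 10 characters.
Chunking with max size 2:
  Chunk 1: 'ed' (positions 0-1)
  Chunk 2: 'fg' (positions 2-3)
  Chunk 3: 'hh' (positions 4-5)
  Chunk 4: 'gg' (positions 6-7)
  Chunk 5: 'ae' (positions 8-9)
Total chunks: ceil(10 / 2) = 5

5


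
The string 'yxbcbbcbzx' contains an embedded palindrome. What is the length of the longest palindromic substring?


Scanning 'yxbcbbcbzx' for palindromic substrings.
Substring at positions 2-7: 'bcbbcb'.
Check: reverse('bcbbcb') = 'bcbbcb' -> palindrome confirmed.
Neighbouring characters ('x' / 'z') break symmetry, so it cannot extend further.
No longer palindromic substring exists; longest length = 6

6


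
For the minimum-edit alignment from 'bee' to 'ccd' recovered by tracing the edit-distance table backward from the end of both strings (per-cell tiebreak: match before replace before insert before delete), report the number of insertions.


Edit distance = 3. Backtracking from cell (3, 3) with preference match > replace > insert > delete,
then listing the resulting alignment 'bee' -> 'ccd' left to right:
  Step 1: replace b->c
  Step 2: replace e->c
  Step 3: replace e->d
Total insertions: 0

0


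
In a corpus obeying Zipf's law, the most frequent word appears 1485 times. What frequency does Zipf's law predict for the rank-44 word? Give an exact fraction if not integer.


Zipf's law: freq(rank) = f1 / rank
f1 = 1485, rank = 44
freq = 1485 / 44
GCD(1485, 44) = 11
Simplified: 135/4

135/4


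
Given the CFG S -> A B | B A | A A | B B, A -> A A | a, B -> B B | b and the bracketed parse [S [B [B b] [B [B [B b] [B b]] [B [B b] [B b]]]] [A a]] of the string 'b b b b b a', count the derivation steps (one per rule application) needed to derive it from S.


Every bracketed nonterminal node [X ...] in the tree is produced by exactly one rule application.
Reading the tree off as a leftmost derivation:
  Step 1: S  =>  B A   (applied S -> B A)
  Step 2: B A  =>  B B A   (applied B -> B B)
  Step 3: B B A  =>  b B A   (applied B -> b)
  Step 4: b B A  =>  b B B A   (applied B -> B B)
  Step 5: b B B A  =>  b B B B A   (applied B -> B B)
  Step 6: b B B B A  =>  b b B B A   (applied B -> b)
  Step 7: b b B B A  =>  b b b B A   (applied B -> b)
  Step 8: b b b B A  =>  b b b B B A   (applied B -> B B)
  Step 9: b b b B B A  =>  b b b b B A   (applied B -> b)
  Step 10: b b b b B A  =>  b b b b b A   (applied B -> b)
  Step 11: b b b b b A  =>  b b b b b a   (applied A -> a)
Final yield: b b b b b a
Total rewrite steps: 11

11


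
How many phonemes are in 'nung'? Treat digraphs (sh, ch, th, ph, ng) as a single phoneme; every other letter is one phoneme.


Parsing 'nung' greedily, digraphs first:
  'n' -> consonant phoneme (phonemes so far: 1)
  'u' -> vowel phoneme (phonemes so far: 2)
  'ng' -> digraph (1 consonant phoneme) (phonemes so far: 3)
Total phonemes: 3

3


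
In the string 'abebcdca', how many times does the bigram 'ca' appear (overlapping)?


Scanning 'abebcdca' for bigram 'ca':
  Position 0: 'ab' -> no
  Position 1: 'be' -> no
  Position 2: 'eb' -> no
  Position 3: 'bc' -> no
  Position 4: 'cd' -> no
  Position 5: 'dc' -> no
  Position 6: 'ca' -> MATCH
Total matches: 1

1


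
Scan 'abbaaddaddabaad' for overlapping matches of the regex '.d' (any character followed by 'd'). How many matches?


Pattern: .d means any character followed by 'd'.
Scanning 'abbaaddaddabaad' position-by-position:
  Pos 0: window 'ab' -> no
  Pos 1: window 'bb' -> no
  Pos 2: window 'ba' -> no
  Pos 3: window 'aa' -> no
  Pos 4: window 'ad' -> MATCH
  Pos 5: window 'dd' -> MATCH
  Pos 6: window 'da' -> no
  Pos 7: window 'ad' -> MATCH
  Pos 8: window 'dd' -> MATCH
  Pos 9: window 'da' -> no
  Pos 10: window 'ab' -> no
  Pos 11: window 'ba' -> no
  Pos 12: window 'aa' -> no
  Pos 13: window 'ad' -> MATCH
  Pos 14: window 'd' -> no
Total matches: 5

5


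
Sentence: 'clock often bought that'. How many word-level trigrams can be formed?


Word trigrams from [4] words:
  Trigram 1: (clock often bought)
  Trigram 2: (often bought that)
Total word trigrams: 4 - 2 = 2

2


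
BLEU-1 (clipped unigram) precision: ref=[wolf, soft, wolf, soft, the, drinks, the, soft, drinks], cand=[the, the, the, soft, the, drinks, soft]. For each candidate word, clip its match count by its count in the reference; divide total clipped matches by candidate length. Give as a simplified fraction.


Reference word counts: {'drinks': 2, 'soft': 3, 'the': 2, 'wolf': 2}
Checking each candidate word (with clipping):
  'the' -> in reference (ref count 2, used 1/2) -> match (matches: 1)
  'the' -> in reference (ref count 2, used 2/2) -> match (matches: 2)
  'the' -> ref count 2 already used up (2/2) -> clipped, no match (matches: 2)
  'soft' -> in reference (ref count 3, used 1/3) -> match (matches: 3)
  'the' -> ref count 2 already used up (2/2) -> clipped, no match (matches: 3)
  'drinks' -> in reference (ref count 2, used 1/2) -> match (matches: 4)
  'soft' -> in reference (ref count 3, used 2/3) -> match (matches: 5)
Clipped matches: 5, Candidate length: 7
Precision = 5/7

5/7


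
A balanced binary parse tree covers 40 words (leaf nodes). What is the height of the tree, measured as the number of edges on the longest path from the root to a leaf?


In a balanced binary tree with n leaves the deepest leaf is ceil(log2(n)) edges below the root.
log2(40) = 5.3219
ceil(5.3219) = 6
height (edges) = 6

6


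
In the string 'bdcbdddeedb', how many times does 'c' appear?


Scanning 'bdcbdddeedb' for 'c':
  Position 2: 'c' -> MATCH (count: 1)
Total occurrences of 'c': 1

1


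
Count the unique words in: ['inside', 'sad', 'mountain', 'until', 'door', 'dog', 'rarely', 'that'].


Listing all tokens and tracking unique types:
  Token 1: 'inside' -> NEW (unique so far: 1)
  Token 2: 'sad' -> NEW (unique so far: 2)
  Token 3: 'mountain' -> NEW (unique so far: 3)
  Token 4: 'until' -> NEW (unique so far: 4)
  Token 5: 'door' -> NEW (unique so far: 5)
  Token 6: 'dog' -> NEW (unique so far: 6)
  Token 7: 'rarely' -> NEW (unique so far: 7)
  Token 8: 'that' -> NEW (unique so far: 8)
Unique types: ('dog', 'door', 'inside', 'mountain', 'rarely', 'sad', 'that', 'until')
Vocabulary size: 8

8


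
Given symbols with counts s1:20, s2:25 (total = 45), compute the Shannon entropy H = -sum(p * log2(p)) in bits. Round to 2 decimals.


Computing entropy H = -sum(p_i * log2(p_i)):
  s1: p = 20/45 = 0.4444, -p*log2(p) = 0.5200
  s2: p = 25/45 = 0.5556, -p*log2(p) = 0.4711
H = sum of terms = 0.9911
Rounded to 2 decimals: 0.99

0.99


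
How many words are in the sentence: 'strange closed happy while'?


Counting words by splitting on spaces:
  Word 1: 'strange'
  Word 2: 'closed'
  Word 3: 'happy'
  Word 4: 'while'
Total words: 4

4


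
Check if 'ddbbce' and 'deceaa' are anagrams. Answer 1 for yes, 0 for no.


Sort characters of 'ddbbce': 'bbcdde'
Sort characters of 'deceaa': 'aacdee'
Sorted forms differ -> they are NOT anagrams
Result: 0

0


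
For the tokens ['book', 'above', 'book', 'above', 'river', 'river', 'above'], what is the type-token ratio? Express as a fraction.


Tokens: 7
Unique types: ('above', 'book', 'river') = 3
TTR = 3/7
Already in lowest terms.

3/7


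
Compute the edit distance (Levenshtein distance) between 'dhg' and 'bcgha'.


Building DP table for s1='dhg' (len 3) and s2='bcgha' (len 5):
       b  c  g  h  a
    0  1  2  3  4  5
  d 1  1  2  3  4  5
  h 2  2  2  3  3  4
  g 3  3  3  2  3  4
Edit distance = dp[3][5] = 4

4


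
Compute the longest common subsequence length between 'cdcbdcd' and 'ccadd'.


DP table for LCS of 'cdcbdcd' and 'ccadd':
       c  c  a  d  d
    0  0  0  0  0  0
  c 0  1  1  1  1  1
  d 0  1  1  1  2  2
  c 0  1  2  2  2  2
  b 0  1  2  2  2  2
  d 0  1  2  2  3  3
  c 0  1  2  2  3  3
  d 0  1  2  2  3  4
LCS: 'ccdd'
LCS length = 4

4


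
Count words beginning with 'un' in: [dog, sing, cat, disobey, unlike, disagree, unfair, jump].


Checking each word for prefix 'un':
  'dog' -> no (count: 0)
  'sing' -> no (count: 0)
  'cat' -> no (count: 0)
  'disobey' -> no (count: 0)
  'unlike' -> YES, starts with 'un' (count: 1)
  'disagree' -> no (count: 1)
  'unfair' -> YES, starts with 'un' (count: 2)
  'jump' -> no (count: 2)
Total with prefix 'un': 2

2


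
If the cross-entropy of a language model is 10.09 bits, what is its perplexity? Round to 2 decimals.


Perplexity formula: PP = 2^H
H = 10.09
PP = 2^10.09
Decompose: 2^10.09 = 2^10 * 2^0.09
2^10 = 1024, 2^0.09 ~ 1.0643702
PP ~ 1024 * 1.0643702 = 1089.9150848
Rounded to 2 decimals: 1089.92

1089.92


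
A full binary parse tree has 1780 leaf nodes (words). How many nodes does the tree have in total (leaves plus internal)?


Leaf nodes (terminals): 1780
Internal nodes = n - 1 = 1780 - 1 = 1779
Total = leaves + internal = 1780 + 1779 = 3559

3559


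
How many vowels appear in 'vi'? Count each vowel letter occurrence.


Scanning each character of 'vi':
  Position 1: 'v' -> consonant (running count: 0)
  Position 2: 'i' -> vowel (running count: 1)
Total vowels: 1

1


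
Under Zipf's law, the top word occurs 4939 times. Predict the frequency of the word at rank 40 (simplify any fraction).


Zipf's law: freq(rank) = f1 / rank
f1 = 4939, rank = 40
freq = 4939 / 40
GCD(4939, 40) = 1
Simplified: 4939/40

4939/40


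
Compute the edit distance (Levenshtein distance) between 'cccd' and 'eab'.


Building DP table for s1='cccd' (len 4) and s2='eab' (len 3):
       e  a  b
    0  1  2  3
  c 1  1  2  3
  c 2  2  2  3
  c 3  3  3  3
  d 4  4  4  4
Edit distance = dp[4][3] = 4

4


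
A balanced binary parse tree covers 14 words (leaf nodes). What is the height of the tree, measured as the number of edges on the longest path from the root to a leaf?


In a balanced binary tree with n leaves the deepest leaf is ceil(log2(n)) edges below the root.
log2(14) = 3.8074
ceil(3.8074) = 4
height (edges) = 4

4


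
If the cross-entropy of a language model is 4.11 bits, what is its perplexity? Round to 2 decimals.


Perplexity formula: PP = 2^H
H = 4.11
PP = 2^4.11
Decompose: 2^4.11 = 2^4 * 2^0.11
2^4 = 16, 2^0.11 ~ 1.0792282
PP ~ 16 * 1.0792282 = 17.2676512
Rounded to 2 decimals: 17.27

17.27


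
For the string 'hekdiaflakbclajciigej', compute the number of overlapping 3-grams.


String 'hekdiaflakbclajciigej' has length L = 21.
Number of overlapping n-grams = L - n + 1
Substituting: 21 - 3 + 1 = 19

19


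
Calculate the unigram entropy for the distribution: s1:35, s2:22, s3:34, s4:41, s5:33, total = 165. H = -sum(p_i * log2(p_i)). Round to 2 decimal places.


Computing entropy H = -sum(p_i * log2(p_i)):
  s1: p = 35/165 = 0.2121, -p*log2(p) = 0.4745
  s2: p = 22/165 = 0.1333, -p*log2(p) = 0.3876
  s3: p = 34/165 = 0.2061, -p*log2(p) = 0.4696
  s4: p = 41/165 = 0.2485, -p*log2(p) = 0.4991
  s5: p = 33/165 = 0.2000, -p*log2(p) = 0.4644
H = sum of terms = 2.2952
Rounded to 2 decimals: 2.30

2.30


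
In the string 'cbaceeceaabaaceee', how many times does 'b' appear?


Scanning 'cbaceeceaabaaceee' for 'b':
  Position 1: 'b' -> MATCH (count: 1)
  Position 10: 'b' -> MATCH (count: 2)
Total occurrences of 'b': 2

2


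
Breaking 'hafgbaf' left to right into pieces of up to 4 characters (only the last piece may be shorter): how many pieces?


'hafgbaf' has 7 characters.
Chunking with max size 4:
  Chunk 1: 'hafg' (positions 0-3)
  Chunk 2: 'baf' (positions 4-6)
Total chunks: ceil(7 / 4) = 2

2


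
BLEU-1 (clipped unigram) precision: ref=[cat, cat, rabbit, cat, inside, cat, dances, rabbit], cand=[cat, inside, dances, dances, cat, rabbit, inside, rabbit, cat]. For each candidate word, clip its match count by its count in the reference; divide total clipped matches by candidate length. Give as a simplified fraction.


Reference word counts: {'cat': 4, 'dances': 1, 'inside': 1, 'rabbit': 2}
Checking each candidate word (with clipping):
  'cat' -> in reference (ref count 4, used 1/4) -> match (matches: 1)
  'inside' -> in reference (ref count 1, used 1/1) -> match (matches: 2)
  'dances' -> in reference (ref count 1, used 1/1) -> match (matches: 3)
  'dances' -> ref count 1 already used up (1/1) -> clipped, no match (matches: 3)
  'cat' -> in reference (ref count 4, used 2/4) -> match (matches: 4)
  'rabbit' -> in reference (ref count 2, used 1/2) -> match (matches: 5)
  'inside' -> ref count 1 already used up (1/1) -> clipped, no match (matches: 5)
  'rabbit' -> in reference (ref count 2, used 2/2) -> match (matches: 6)
  'cat' -> in reference (ref count 4, used 3/4) -> match (matches: 7)
Clipped matches: 7, Candidate length: 9
Precision = 7/9

7/9


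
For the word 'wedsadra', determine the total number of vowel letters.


Scanning each character of 'wedsadra':
  Position 1: 'w' -> consonant (running count: 0)
  Position 2: 'e' -> vowel (running count: 1)
  Position 3: 'd' -> consonant (running count: 1)
  Position 4: 's' -> consonant (running count: 1)
  Position 5: 'a' -> vowel (running count: 2)
  Position 6: 'd' -> consonant (running count: 2)
  Position 7: 'r' -> consonant (running count: 2)
  Position 8: 'a' -> vowel (running count: 3)
Total vowels: 3

3


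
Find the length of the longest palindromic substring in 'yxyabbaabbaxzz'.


Scanning 'yxyabbaabbaxzz' for palindromic substrings.
Substring at positions 3-10: 'abbaabba'.
Check: reverse('abbaabba') = 'abbaabba' -> palindrome confirmed.
Neighbouring characters ('y' / 'x') break symmetry, so it cannot extend further.
No longer palindromic substring exists; longest length = 8

8


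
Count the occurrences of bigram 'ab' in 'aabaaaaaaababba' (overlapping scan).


Scanning 'aabaaaaaaababba' for bigram 'ab':
  Position 0: 'aa' -> no
  Position 1: 'ab' -> MATCH
  Position 2: 'ba' -> no
  Position 3: 'aa' -> no
  Position 4: 'aa' -> no
  Position 5: 'aa' -> no
  Position 6: 'aa' -> no
  Position 7: 'aa' -> no
  Position 8: 'aa' -> no
  Position 9: 'ab' -> MATCH
  Position 10: 'ba' -> no
  Position 11: 'ab' -> MATCH
  Position 12: 'bb' -> no
  Position 13: 'ba' -> no
Total matches: 3

3


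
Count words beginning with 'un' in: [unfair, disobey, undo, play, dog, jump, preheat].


Checking each word for prefix 'un':
  'unfair' -> YES, starts with 'un' (count: 1)
  'disobey' -> no (count: 1)
  'undo' -> YES, starts with 'un' (count: 2)
  'play' -> no (count: 2)
  'dog' -> no (count: 2)
  'jump' -> no (count: 2)
  'preheat' -> no (count: 2)
Total with prefix 'un': 2

2


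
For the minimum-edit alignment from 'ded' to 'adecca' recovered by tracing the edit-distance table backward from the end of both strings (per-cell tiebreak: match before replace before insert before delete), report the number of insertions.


Edit distance = 4. Backtracking from cell (3, 6) with preference match > replace > insert > delete,
then listing the resulting alignment 'ded' -> 'adecca' left to right:
  Step 1: insert 'a' [insertion #1]
  Step 2: keep 'd'
  Step 3: keep 'e'
  Step 4: insert 'c' [insertion #2]
  Step 5: insert 'c' [insertion #3]
  Step 6: replace d->a
Total insertions: 3

3


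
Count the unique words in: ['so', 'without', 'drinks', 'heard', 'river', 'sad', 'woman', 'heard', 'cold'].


Listing all tokens and tracking unique types:
  Token 1: 'so' -> NEW (unique so far: 1)
  Token 2: 'without' -> NEW (unique so far: 2)
  Token 3: 'drinks' -> NEW (unique so far: 3)
  Token 4: 'heard' -> NEW (unique so far: 4)
  Token 5: 'river' -> NEW (unique so far: 5)
  Token 6: 'sad' -> NEW (unique so far: 6)
  Token 7: 'woman' -> NEW (unique so far: 7)
  Token 8: 'heard' -> duplicate (unique so far: 7)
  Token 9: 'cold' -> NEW (unique so far: 8)
Unique types: ('cold', 'drinks', 'heard', 'river', 'sad', 'so', 'without', 'woman')
Vocabulary size: 8

8


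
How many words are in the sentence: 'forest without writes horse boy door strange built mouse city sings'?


Counting words by splitting on spaces:
  Word 1: 'forest'
  Word 2: 'without'
  Word 3: 'writes'
  Word 4: 'horse'
  Word 5: 'boy'
  Word 6: 'door'
  Word 7: 'strange'
  Word 8: 'built'
  Word 9: 'mouse'
  Word 10: 'city'
  Word 11: 'sings'
Total words: 11

11


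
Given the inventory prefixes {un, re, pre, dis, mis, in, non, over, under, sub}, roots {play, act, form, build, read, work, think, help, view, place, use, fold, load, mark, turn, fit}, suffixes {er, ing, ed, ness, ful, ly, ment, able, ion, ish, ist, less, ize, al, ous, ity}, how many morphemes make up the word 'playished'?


Segmenting 'playished' against the inventory:
  'play' -> root (morpheme 1)
  'ish' -> suffix (morpheme 2)
  'ed' -> suffix (morpheme 3)
Total morphemes: 3

3


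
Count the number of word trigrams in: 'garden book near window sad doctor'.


Word trigrams from [6] words:
  Trigram 1: (garden book near)
  Trigram 2: (book near window)
  Trigram 3: (near window sad)
  Trigram 4: (window sad doctor)
Total word trigrams: 6 - 2 = 4

4


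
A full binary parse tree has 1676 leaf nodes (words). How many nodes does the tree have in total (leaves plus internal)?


Leaf nodes (terminals): 1676
Internal nodes = n - 1 = 1676 - 1 = 1675
Total = leaves + internal = 1676 + 1675 = 3351

3351


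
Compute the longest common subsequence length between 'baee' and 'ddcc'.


DP table for LCS of 'baee' and 'ddcc':
       d  d  c  c
    0  0  0  0  0
  b 0  0  0  0  0
  a 0  0  0  0  0
  e 0  0  0  0  0
  e 0  0  0  0  0
LCS length = 0

0


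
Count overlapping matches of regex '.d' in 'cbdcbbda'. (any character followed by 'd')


Pattern: .d means any character followed by 'd'.
Scanning 'cbdcbbda' position-by-position:
  Pos 0: window 'cb' -> no
  Pos 1: window 'bd' -> MATCH
  Pos 2: window 'dc' -> no
  Pos 3: window 'cb' -> no
  Pos 4: window 'bb' -> no
  Pos 5: window 'bd' -> MATCH
  Pos 6: window 'da' -> no
  Pos 7: window 'a' -> no
Total matches: 2

2


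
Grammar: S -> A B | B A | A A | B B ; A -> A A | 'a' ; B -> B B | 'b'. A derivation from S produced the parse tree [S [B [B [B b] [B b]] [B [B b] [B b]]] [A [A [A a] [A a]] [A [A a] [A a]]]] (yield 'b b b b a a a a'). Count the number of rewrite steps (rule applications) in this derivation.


Every bracketed nonterminal node [X ...] in the tree is produced by exactly one rule application.
Reading the tree off as a leftmost derivation:
  Step 1: S  =>  B A   (applied S -> B A)
  Step 2: B A  =>  B B A   (applied B -> B B)
  Step 3: B B A  =>  B B B A   (applied B -> B B)
  Step 4: B B B A  =>  b B B A   (applied B -> b)
  Step 5: b B B A  =>  b b B A   (applied B -> b)
  Step 6: b b B A  =>  b b B B A   (applied B -> B B)
  Step 7: b b B B A  =>  b b b B A   (applied B -> b)
  Step 8: b b b B A  =>  b b b b A   (applied B -> b)
  Step 9: b b b b A  =>  b b b b A A   (applied A -> A A)
  Step 10: b b b b A A  =>  b b b b A A A   (applied A -> A A)
  Step 11: b b b b A A A  =>  b b b b a A A   (applied A -> a)
  Step 12: b b b b a A A  =>  b b b b a a A   (applied A -> a)
  Step 13: b b b b a a A  =>  b b b b a a A A   (applied A -> A A)
  Step 14: b b b b a a A A  =>  b b b b a a a A   (applied A -> a)
  Step 15: b b b b a a a A  =>  b b b b a a a a   (applied A -> a)
Final yield: b b b b a a a a
Total rewrite steps: 15

15


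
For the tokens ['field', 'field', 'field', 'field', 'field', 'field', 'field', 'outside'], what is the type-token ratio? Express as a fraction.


Tokens: 8
Unique types: ('field', 'outside') = 2
TTR = 2/8
Simplify: divide both by 2 -> 1/4
TTR = 1/4

1/4


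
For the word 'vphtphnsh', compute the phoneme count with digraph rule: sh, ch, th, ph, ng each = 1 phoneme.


Parsing 'vphtphnsh' greedily, digraphs first:
  'v' -> consonant phoneme (phonemes so far: 1)
  'ph' -> digraph (1 consonant phoneme) (phonemes so far: 2)
  't' -> consonant phoneme (phonemes so far: 3)
  'ph' -> digraph (1 consonant phoneme) (phonemes so far: 4)
  'n' -> consonant phoneme (phonemes so far: 5)
  'sh' -> digraph (1 consonant phoneme) (phonemes so far: 6)
Total phonemes: 6

6


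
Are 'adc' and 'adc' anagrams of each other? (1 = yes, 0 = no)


Sort characters of 'adc': 'acd'
Sort characters of 'adc': 'acd'
Sorted forms match -> they ARE anagrams
Result: 1

1


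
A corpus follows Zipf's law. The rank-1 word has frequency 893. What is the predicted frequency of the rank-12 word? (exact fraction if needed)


Zipf's law: freq(rank) = f1 / rank
f1 = 893, rank = 12
freq = 893 / 12
GCD(893, 12) = 1
Simplified: 893/12

893/12


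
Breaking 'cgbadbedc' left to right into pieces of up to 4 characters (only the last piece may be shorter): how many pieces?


'cgbadbedc' has 9 characters.
Chunking with max size 4:
  Chunk 1: 'cgba' (positions 0-3)
  Chunk 2: 'dbed' (positions 4-7)
  Chunk 3: 'c' (positions 8-8)
Total chunks: ceil(9 / 4) = 3

3


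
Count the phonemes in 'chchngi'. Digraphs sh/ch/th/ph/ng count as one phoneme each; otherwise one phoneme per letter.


Parsing 'chchngi' greedily, digraphs first:
  'ch' -> digraph (1 consonant phoneme) (phonemes so far: 1)
  'ch' -> digraph (1 consonant phoneme) (phonemes so far: 2)
  'ng' -> digraph (1 consonant phoneme) (phonemes so far: 3)
  'i' -> vowel phoneme (phonemes so far: 4)
Total phonemes: 4

4


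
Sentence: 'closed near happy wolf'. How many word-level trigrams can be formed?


Word trigrams from [4] words:
  Trigram 1: (closed near happy)
  Trigram 2: (near happy wolf)
Total word trigrams: 4 - 2 = 2

2


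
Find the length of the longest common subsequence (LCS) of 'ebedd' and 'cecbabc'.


DP table for LCS of 'ebedd' and 'cecbabc':
       c  e  c  b  a  b  c
    0  0  0  0  0  0  0  0
  e 0  0  1  1  1  1  1  1
  b 0  0  1  1  2  2  2  2
  e 0  0  1  1  2  2  2  2
  d 0  0  1  1  2  2  2  2
  d 0  0  1  1  2  2  2  2
LCS: 'eb'
LCS length = 2

2


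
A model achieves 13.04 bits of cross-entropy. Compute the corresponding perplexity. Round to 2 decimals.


Perplexity formula: PP = 2^H
H = 13.04
PP = 2^13.04
Decompose: 2^13.04 = 2^13 * 2^0.04
2^13 = 8192, 2^0.04 ~ 1.0281138
PP ~ 8192 * 1.0281138 = 8422.3082496
Rounded to 2 decimals: 8422.31

8422.31


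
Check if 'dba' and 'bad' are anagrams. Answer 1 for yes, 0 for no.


Sort characters of 'dba': 'abd'
Sort characters of 'bad': 'abd'
Sorted forms match -> they ARE anagrams
Result: 1

1


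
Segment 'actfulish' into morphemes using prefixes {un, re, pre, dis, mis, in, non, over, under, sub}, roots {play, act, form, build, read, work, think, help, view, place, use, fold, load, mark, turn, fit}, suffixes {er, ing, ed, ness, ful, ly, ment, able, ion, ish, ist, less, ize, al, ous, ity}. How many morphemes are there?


Segmenting 'actfulish' against the inventory:
  'act' -> root (morpheme 1)
  'ful' -> suffix (morpheme 2)
  'ish' -> suffix (morpheme 3)
Total morphemes: 3

3


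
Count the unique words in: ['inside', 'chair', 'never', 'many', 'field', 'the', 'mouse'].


Listing all tokens and tracking unique types:
  Token 1: 'inside' -> NEW (unique so far: 1)
  Token 2: 'chair' -> NEW (unique so far: 2)
  Token 3: 'never' -> NEW (unique so far: 3)
  Token 4: 'many' -> NEW (unique so far: 4)
  Token 5: 'field' -> NEW (unique so far: 5)
  Token 6: 'the' -> NEW (unique so far: 6)
  Token 7: 'mouse' -> NEW (unique so far: 7)
Unique types: ('chair', 'field', 'inside', 'many', 'mouse', 'never', 'the')
Vocabulary size: 7

7


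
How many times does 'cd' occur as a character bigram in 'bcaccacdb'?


Scanning 'bcaccacdb' for bigram 'cd':
  Position 0: 'bc' -> no
  Position 1: 'ca' -> no
  Position 2: 'ac' -> no
  Position 3: 'cc' -> no
  Position 4: 'ca' -> no
  Position 5: 'ac' -> no
  Position 6: 'cd' -> MATCH
  Position 7: 'db' -> no
Total matches: 1

1


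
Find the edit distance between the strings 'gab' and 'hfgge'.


Building DP table for s1='gab' (len 3) and s2='hfgge' (len 5):
       h  f  g  g  e
    0  1  2  3  4  5
  g 1  1  2  2  3  4
  a 2  2  2  3  3  4
  b 3  3  3  3  4  4
Edit distance = dp[3][5] = 4

4


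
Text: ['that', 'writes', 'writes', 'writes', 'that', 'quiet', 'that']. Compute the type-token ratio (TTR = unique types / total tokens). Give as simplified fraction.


Tokens: 7
Unique types: ('quiet', 'that', 'writes') = 3
TTR = 3/7
Already in lowest terms.

3/7


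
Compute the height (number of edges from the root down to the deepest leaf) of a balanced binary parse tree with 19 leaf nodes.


In a balanced binary tree with n leaves the deepest leaf is ceil(log2(n)) edges below the root.
log2(19) = 4.2479
ceil(4.2479) = 5
height (edges) = 5

5


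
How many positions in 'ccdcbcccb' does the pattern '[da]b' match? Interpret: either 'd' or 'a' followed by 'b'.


Pattern: [da]b means either 'd' or 'a' followed by 'b'.
Scanning 'ccdcbcccb' position-by-position:
  Pos 0: window 'cc' -> no
  Pos 1: window 'cd' -> no
  Pos 2: window 'dc' -> no
  Pos 3: window 'cb' -> no
  Pos 4: window 'bc' -> no
  Pos 5: window 'cc' -> no
  Pos 6: window 'cc' -> no
  Pos 7: window 'cb' -> no
  Pos 8: window 'b' -> no
Total matches: 0

0


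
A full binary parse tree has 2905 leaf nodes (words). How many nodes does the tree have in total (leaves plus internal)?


Leaf nodes (terminals): 2905
Internal nodes = n - 1 = 2905 - 1 = 2904
Total = leaves + internal = 2905 + 2904 = 5809

5809


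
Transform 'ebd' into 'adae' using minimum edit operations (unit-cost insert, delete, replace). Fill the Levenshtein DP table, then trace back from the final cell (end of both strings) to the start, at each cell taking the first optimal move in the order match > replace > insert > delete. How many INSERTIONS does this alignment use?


Edit distance = 4. Backtracking from cell (3, 4) with preference match > replace > insert > delete,
then listing the resulting alignment 'ebd' -> 'adae' left to right:
  Step 1: insert 'a' [insertion #1]
  Step 2: replace e->d
  Step 3: replace b->a
  Step 4: replace d->e
Total insertions: 1

1


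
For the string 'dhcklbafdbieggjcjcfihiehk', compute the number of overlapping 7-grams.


String 'dhcklbafdbieggjcjcfihiehk' has length L = 25.
Number of overlapping n-grams = L - n + 1
Substituting: 25 - 7 + 1 = 19

19


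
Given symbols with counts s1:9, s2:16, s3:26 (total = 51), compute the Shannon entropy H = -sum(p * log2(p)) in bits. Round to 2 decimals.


Computing entropy H = -sum(p_i * log2(p_i)):
  s1: p = 9/51 = 0.1765, -p*log2(p) = 0.4416
  s2: p = 16/51 = 0.3137, -p*log2(p) = 0.5247
  s3: p = 26/51 = 0.5098, -p*log2(p) = 0.4955
H = sum of terms = 1.4618
Rounded to 2 decimals: 1.46

1.46


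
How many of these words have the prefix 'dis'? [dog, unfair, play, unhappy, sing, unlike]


Checking each word for prefix 'dis':
  'dog' -> no (count: 0)
  'unfair' -> no (count: 0)
  'play' -> no (count: 0)
  'unhappy' -> no (count: 0)
  'sing' -> no (count: 0)
  'unlike' -> no (count: 0)
Total with prefix 'dis': 0

0


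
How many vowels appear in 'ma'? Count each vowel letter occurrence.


Scanning each character of 'ma':
  Position 1: 'm' -> consonant (running count: 0)
  Position 2: 'a' -> vowel (running count: 1)
Total vowels: 1

1


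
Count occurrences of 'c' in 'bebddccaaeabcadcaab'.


Scanning 'bebddccaaeabcadcaab' for 'c':
  Position 5: 'c' -> MATCH (count: 1)
  Position 6: 'c' -> MATCH (count: 2)
  Position 12: 'c' -> MATCH (count: 3)
  Position 15: 'c' -> MATCH (count: 4)
Total occurrences of 'c': 4

4


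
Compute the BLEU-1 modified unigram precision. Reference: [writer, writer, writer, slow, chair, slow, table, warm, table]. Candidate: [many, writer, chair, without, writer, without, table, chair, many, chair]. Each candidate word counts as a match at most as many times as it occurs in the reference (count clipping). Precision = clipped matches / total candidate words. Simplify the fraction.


Reference word counts: {'chair': 1, 'slow': 2, 'table': 2, 'warm': 1, 'writer': 3}
Checking each candidate word (with clipping):
  'many' -> not in reference -> no match (matches: 0)
  'writer' -> in reference (ref count 3, used 1/3) -> match (matches: 1)
  'chair' -> in reference (ref count 1, used 1/1) -> match (matches: 2)
  'without' -> not in reference -> no match (matches: 2)
  'writer' -> in reference (ref count 3, used 2/3) -> match (matches: 3)
  'without' -> not in reference -> no match (matches: 3)
  'table' -> in reference (ref count 2, used 1/2) -> match (matches: 4)
  'chair' -> ref count 1 already used up (1/1) -> clipped, no match (matches: 4)
  'many' -> not in reference -> no match (matches: 4)
  'chair' -> ref count 1 already used up (1/1) -> clipped, no match (matches: 4)
Clipped matches: 4, Candidate length: 10
Precision = 4/10 = 2/5

2/5


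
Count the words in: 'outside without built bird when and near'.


Counting words by splitting on spaces:
  Word 1: 'outside'
  Word 2: 'without'
  Word 3: 'built'
  Word 4: 'bird'
  Word 5: 'when'
  Word 6: 'and'
  Word 7: 'near'
Total words: 7

7


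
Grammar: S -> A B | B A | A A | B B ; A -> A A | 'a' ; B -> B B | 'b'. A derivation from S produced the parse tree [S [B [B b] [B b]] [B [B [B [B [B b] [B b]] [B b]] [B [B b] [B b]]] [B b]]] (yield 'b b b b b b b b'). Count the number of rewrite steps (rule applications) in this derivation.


Every bracketed nonterminal node [X ...] in the tree is produced by exactly one rule application.
Reading the tree off as a leftmost derivation:
  Step 1: S  =>  B B   (applied S -> B B)
  Step 2: B B  =>  B B B   (applied B -> B B)
  Step 3: B B B  =>  b B B   (applied B -> b)
  Step 4: b B B  =>  b b B   (applied B -> b)
  Step 5: b b B  =>  b b B B   (applied B -> B B)
  Step 6: b b B B  =>  b b B B B   (applied B -> B B)
  Step 7: b b B B B  =>  b b B B B B   (applied B -> B B)
  Step 8: b b B B B B  =>  b b B B B B B   (applied B -> B B)
  Step 9: b b B B B B B  =>  b b b B B B B   (applied B -> b)
  Step 10: b b b B B B B  =>  b b b b B B B   (applied B -> b)
  Step 11: b b b b B B B  =>  b b b b b B B   (applied B -> b)
  Step 12: b b b b b B B  =>  b b b b b B B B   (applied B -> B B)
  Step 13: b b b b b B B B  =>  b b b b b b B B   (applied B -> b)
  Step 14: b b b b b b B B  =>  b b b b b b b B   (applied B -> b)
  Step 15: b b b b b b b B  =>  b b b b b b b b   (applied B -> b)
Final yield: b b b b b b b b
Total rewrite steps: 15

15


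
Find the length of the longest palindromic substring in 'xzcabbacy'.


Scanning 'xzcabbacy' for palindromic substrings.
Substring at positions 2-7: 'cabbac'.
Check: reverse('cabbac') = 'cabbac' -> palindrome confirmed.
Neighbouring characters ('z' / 'y') break symmetry, so it cannot extend further.
No longer palindromic substring exists; longest length = 6

6


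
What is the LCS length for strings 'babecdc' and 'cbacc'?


DP table for LCS of 'babecdc' and 'cbacc':
       c  b  a  c  c
    0  0  0  0  0  0
  b 0  0  1  1  1  1
  a 0  0  1  2  2  2
  b 0  0  1  2  2  2
  e 0  0  1  2  2  2
  c 0  1  1  2  3  3
  d 0  1  1  2  3  3
  c 0  1  1  2  3  4
LCS: 'bacc'
LCS length = 4

4


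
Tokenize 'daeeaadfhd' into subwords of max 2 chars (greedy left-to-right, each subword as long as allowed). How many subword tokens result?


'daeeaadfhd' has 10 characters.
Chunking with max size 2:
  Chunk 1: 'da' (positions 0-1)
  Chunk 2: 'ee' (positions 2-3)
  Chunk 3: 'aa' (positions 4-5)
  Chunk 4: 'df' (positions 6-7)
  Chunk 5: 'hd' (positions 8-9)
Total chunks: ceil(10 / 2) = 5

5
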